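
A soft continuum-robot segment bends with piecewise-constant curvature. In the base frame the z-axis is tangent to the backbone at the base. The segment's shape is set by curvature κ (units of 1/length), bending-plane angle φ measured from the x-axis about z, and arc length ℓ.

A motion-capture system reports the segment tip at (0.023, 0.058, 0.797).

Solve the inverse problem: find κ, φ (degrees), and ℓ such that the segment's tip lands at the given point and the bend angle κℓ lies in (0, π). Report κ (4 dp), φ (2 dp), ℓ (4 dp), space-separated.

ρ = √(x²+y²) = √(0.023² + 0.058²) = 0.06239
φ = atan2(y, x) mod 360° = atan2(0.058, 0.023) = 68.3691°
|p|² = ρ² + z² = 0.06239² + 0.797² = 0.63910
κ = 2ρ / |p|² = 2×0.06239 / 0.63910 = 0.19525
θ = 2·atan2(ρ, z) = 2·atan2(0.06239, 0.797) = 0.15625 rad
ℓ = θ/κ = 0.15625/0.19525 = 0.80025

0.1953 68.37 0.8003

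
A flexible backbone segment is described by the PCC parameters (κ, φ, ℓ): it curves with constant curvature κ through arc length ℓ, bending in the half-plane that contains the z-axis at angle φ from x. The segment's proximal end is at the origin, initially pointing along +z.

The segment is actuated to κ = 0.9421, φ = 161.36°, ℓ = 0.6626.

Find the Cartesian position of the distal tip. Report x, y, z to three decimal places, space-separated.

-0.190 0.064 0.620

θ = κ·ℓ = 0.9421 × 0.6626 = 0.62424 rad
ρ = (1 − cos θ)/κ = (1 − 0.81141)/0.9421 = 0.20018
z = sin θ / κ = 0.58448/0.9421 = 0.62040
x = ρ cos φ = 0.20018 × cos(161.36°) = -0.18968
y = ρ sin φ = 0.20018 × sin(161.36°) = 0.06398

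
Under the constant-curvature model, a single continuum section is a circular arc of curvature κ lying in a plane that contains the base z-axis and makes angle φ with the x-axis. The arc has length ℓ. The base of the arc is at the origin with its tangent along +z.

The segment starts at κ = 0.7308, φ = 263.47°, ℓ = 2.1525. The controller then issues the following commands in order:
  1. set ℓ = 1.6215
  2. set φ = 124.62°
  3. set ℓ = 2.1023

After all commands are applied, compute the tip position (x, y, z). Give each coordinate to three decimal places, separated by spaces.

-0.751 1.087 1.368

initial: κ=0.7308, φ=263.47°, ℓ=2.1525
cmd 1: set ℓ=1.6215 → (κ,φ,ℓ)=(0.7308,263.47°,1.6215) → tip=(-0.0971,-0.8479,1.2678)
cmd 2: set φ=124.62° → (κ,φ,ℓ)=(0.7308,124.62°,1.6215) → tip=(-0.4849,0.7023,1.2678)
cmd 3: set ℓ=2.1023 → (κ,φ,ℓ)=(0.7308,124.62°,2.1023) → tip=(-0.7506,1.0873,1.3676)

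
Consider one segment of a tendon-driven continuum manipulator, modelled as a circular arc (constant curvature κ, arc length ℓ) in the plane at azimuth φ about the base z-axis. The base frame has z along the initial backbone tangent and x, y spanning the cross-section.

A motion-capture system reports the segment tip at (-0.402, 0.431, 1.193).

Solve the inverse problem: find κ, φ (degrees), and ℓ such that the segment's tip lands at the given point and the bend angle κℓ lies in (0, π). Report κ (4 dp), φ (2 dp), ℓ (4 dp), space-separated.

0.6657 133.01 1.3785

ρ = √(x²+y²) = √(-0.402² + 0.431²) = 0.58938
φ = atan2(y, x) mod 360° = atan2(0.431, -0.402) = 133.0061°
|p|² = ρ² + z² = 0.58938² + 1.193² = 1.77061
κ = 2ρ / |p|² = 2×0.58938 / 1.77061 = 0.66573
θ = 2·atan2(ρ, z) = 2·atan2(0.58938, 1.193) = 0.91772 rad
ℓ = θ/κ = 0.91772/0.66573 = 1.37851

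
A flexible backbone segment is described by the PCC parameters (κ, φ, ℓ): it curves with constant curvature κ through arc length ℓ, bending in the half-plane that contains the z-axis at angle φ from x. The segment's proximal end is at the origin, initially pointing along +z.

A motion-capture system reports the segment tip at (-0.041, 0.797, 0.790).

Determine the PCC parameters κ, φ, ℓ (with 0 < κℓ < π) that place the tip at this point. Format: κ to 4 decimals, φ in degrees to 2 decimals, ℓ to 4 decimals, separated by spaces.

ρ = √(x²+y²) = √(-0.041² + 0.797²) = 0.79805
φ = atan2(y, x) mod 360° = atan2(0.797, -0.041) = 92.9449°
|p|² = ρ² + z² = 0.79805² + 0.790² = 1.26099
κ = 2ρ / |p|² = 2×0.79805 / 1.26099 = 1.26576
θ = 2·atan2(ρ, z) = 2·atan2(0.79805, 0.790) = 1.58094 rad
ℓ = θ/κ = 1.58094/1.26576 = 1.24901

1.2658 92.94 1.2490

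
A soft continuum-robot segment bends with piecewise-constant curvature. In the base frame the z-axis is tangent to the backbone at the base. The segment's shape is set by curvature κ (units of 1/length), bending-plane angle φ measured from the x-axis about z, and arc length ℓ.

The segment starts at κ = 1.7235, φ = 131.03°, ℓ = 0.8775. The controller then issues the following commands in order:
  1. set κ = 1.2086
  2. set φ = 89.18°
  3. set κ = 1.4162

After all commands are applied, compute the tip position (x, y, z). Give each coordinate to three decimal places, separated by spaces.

initial: κ=1.7235, φ=131.03°, ℓ=0.8775
cmd 1: set κ=1.2086 → (κ,φ,ℓ)=(1.2086,131.03°,0.8775) → tip=(-0.2779,0.3193,0.7220)
cmd 2: set φ=89.18° → (κ,φ,ℓ)=(1.2086,89.18°,0.8775) → tip=(0.0061,0.4233,0.7220)
cmd 3: set κ=1.4162 → (κ,φ,ℓ)=(1.4162,89.18°,0.8775) → tip=(0.0068,0.4785,0.6685)

0.007 0.479 0.668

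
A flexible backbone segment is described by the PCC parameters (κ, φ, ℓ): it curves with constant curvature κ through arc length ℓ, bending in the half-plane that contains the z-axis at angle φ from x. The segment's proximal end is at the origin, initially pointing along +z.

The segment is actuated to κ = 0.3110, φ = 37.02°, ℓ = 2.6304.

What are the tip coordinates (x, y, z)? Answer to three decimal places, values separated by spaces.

0.812 0.612 2.347

θ = κ·ℓ = 0.3110 × 2.6304 = 0.81805 rad
ρ = (1 − cos θ)/κ = (1 − 0.68364)/0.3110 = 1.01723
z = sin θ / κ = 0.72982/0.3110 = 2.34668
x = ρ cos φ = 1.01723 × cos(37.02°) = 0.81218
y = ρ sin φ = 1.01723 × sin(37.02°) = 0.61247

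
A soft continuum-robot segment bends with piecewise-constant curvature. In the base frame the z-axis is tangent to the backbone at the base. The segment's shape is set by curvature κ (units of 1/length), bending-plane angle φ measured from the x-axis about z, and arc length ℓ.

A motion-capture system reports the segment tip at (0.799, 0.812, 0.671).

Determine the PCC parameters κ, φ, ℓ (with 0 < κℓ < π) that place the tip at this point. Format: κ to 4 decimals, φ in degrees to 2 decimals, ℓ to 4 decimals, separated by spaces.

ρ = √(x²+y²) = √(0.799² + 0.812²) = 1.13919
φ = atan2(y, x) mod 360° = atan2(0.812, 0.799) = 45.4623°
|p|² = ρ² + z² = 1.13919² + 0.671² = 1.74799
κ = 2ρ / |p|² = 2×1.13919 / 1.74799 = 1.30343
θ = 2·atan2(ρ, z) = 2·atan2(1.13919, 0.671) = 2.07698 rad
ℓ = θ/κ = 2.07698/1.30343 = 1.59348

1.3034 45.46 1.5935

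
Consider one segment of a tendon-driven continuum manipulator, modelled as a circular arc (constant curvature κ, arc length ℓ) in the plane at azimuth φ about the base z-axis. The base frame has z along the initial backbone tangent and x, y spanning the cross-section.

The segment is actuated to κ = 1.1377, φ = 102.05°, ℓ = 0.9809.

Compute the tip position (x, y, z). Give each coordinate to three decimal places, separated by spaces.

θ = κ·ℓ = 1.1377 × 0.9809 = 1.11597 rad
ρ = (1 − cos θ)/κ = (1 − 0.43931)/1.1377 = 0.49283
z = sin θ / κ = 0.89834/1.1377 = 0.78961
x = ρ cos φ = 0.49283 × cos(102.05°) = -0.10289
y = ρ sin φ = 0.49283 × sin(102.05°) = 0.48197

-0.103 0.482 0.790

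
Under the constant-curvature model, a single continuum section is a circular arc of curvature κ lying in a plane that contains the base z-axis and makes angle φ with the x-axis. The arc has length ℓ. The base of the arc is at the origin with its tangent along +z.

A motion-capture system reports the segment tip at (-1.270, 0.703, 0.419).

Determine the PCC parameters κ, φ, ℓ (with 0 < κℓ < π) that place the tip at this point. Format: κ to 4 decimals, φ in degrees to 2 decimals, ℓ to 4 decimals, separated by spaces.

ρ = √(x²+y²) = √(-1.270² + 0.703²) = 1.45159
φ = atan2(y, x) mod 360° = atan2(0.703, -1.270) = 151.0336°
|p|² = ρ² + z² = 1.45159² + 0.419² = 2.28267
κ = 2ρ / |p|² = 2×1.45159 / 2.28267 = 1.27183
θ = 2·atan2(ρ, z) = 2·atan2(1.45159, 0.419) = 2.57957 rad
ℓ = θ/κ = 2.57957/1.27183 = 2.02823

1.2718 151.03 2.0282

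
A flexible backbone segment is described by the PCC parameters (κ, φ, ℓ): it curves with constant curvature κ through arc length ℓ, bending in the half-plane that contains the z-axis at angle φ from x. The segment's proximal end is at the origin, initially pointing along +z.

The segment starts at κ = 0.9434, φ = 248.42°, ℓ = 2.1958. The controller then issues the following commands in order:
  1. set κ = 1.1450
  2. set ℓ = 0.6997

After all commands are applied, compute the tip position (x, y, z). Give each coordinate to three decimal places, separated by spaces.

-0.098 -0.247 0.627

initial: κ=0.9434, φ=248.42°, ℓ=2.1958
cmd 1: set κ=1.1450 → (κ,φ,ℓ)=(1.1450,248.42°,2.1958) → tip=(-0.5813,-1.4696,0.5127)
cmd 2: set ℓ=0.6997 → (κ,φ,ℓ)=(1.1450,248.42°,0.6997) → tip=(-0.0977,-0.2470,0.6272)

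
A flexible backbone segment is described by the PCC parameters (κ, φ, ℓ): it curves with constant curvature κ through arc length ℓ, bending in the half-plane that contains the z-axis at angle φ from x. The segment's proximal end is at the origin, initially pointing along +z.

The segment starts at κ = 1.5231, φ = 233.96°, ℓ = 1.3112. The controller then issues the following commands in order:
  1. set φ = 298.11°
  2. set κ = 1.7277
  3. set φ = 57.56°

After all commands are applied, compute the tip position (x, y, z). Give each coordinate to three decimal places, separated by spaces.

initial: κ=1.5231, φ=233.96°, ℓ=1.3112
cmd 1: set φ=298.11° → (κ,φ,ℓ)=(1.5231,298.11°,1.3112) → tip=(0.4373,-0.8186,0.5978)
cmd 2: set κ=1.7277 → (κ,φ,ℓ)=(1.7277,298.11°,1.3112) → tip=(0.4473,-0.8373,0.4447)
cmd 3: set φ=57.56° → (κ,φ,ℓ)=(1.7277,57.56°,1.3112) → tip=(0.5092,0.8011,0.4447)

0.509 0.801 0.445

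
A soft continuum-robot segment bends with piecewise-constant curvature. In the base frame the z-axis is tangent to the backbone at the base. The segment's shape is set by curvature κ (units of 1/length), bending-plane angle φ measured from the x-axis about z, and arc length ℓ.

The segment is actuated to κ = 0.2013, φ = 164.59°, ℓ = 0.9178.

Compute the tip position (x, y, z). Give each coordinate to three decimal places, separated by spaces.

θ = κ·ℓ = 0.2013 × 0.9178 = 0.18475 rad
ρ = (1 − cos θ)/κ = (1 − 0.98298)/0.2013 = 0.08454
z = sin θ / κ = 0.18370/0.2013 = 0.91259
x = ρ cos φ = 0.08454 × cos(164.59°) = -0.08150
y = ρ sin φ = 0.08454 × sin(164.59°) = 0.02246

-0.082 0.022 0.913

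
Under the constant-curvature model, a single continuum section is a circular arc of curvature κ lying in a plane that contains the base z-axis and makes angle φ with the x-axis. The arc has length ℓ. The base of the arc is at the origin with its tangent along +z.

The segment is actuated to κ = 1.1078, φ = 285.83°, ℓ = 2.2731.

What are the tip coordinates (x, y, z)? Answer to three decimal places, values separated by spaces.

θ = κ·ℓ = 1.1078 × 2.2731 = 2.51814 rad
ρ = (1 − cos θ)/κ = (1 − -0.81187)/1.1078 = 1.63555
z = sin θ / κ = 0.58384/1.1078 = 0.52703
x = ρ cos φ = 1.63555 × cos(285.83°) = 0.44615
y = ρ sin φ = 1.63555 × sin(285.83°) = -1.57353

0.446 -1.574 0.527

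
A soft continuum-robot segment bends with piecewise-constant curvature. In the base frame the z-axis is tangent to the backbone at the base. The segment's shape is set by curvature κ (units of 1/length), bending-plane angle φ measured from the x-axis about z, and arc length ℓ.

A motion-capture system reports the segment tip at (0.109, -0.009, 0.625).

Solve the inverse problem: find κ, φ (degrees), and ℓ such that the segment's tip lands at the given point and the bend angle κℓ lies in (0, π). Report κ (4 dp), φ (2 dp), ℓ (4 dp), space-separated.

0.5433 355.28 0.6377

ρ = √(x²+y²) = √(0.109² + -0.009²) = 0.10937
φ = atan2(y, x) mod 360° = atan2(-0.009, 0.109) = 355.2799°
|p|² = ρ² + z² = 0.10937² + 0.625² = 0.40259
κ = 2ρ / |p|² = 2×0.10937 / 0.40259 = 0.54334
θ = 2·atan2(ρ, z) = 2·atan2(0.10937, 0.625) = 0.34648 rad
ℓ = θ/κ = 0.34648/0.54334 = 0.63768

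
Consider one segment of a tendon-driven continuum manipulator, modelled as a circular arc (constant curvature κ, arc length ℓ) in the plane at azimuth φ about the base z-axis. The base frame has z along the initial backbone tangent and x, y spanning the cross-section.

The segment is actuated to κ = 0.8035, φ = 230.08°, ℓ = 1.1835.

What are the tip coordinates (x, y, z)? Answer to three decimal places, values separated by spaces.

θ = κ·ℓ = 0.8035 × 1.1835 = 0.95094 rad
ρ = (1 − cos θ)/κ = (1 − 0.58092)/0.8035 = 0.52157
z = sin θ / κ = 0.81396/0.8035 = 1.01302
x = ρ cos φ = 0.52157 × cos(230.08°) = -0.33470
y = ρ sin φ = 0.52157 × sin(230.08°) = -0.40002

-0.335 -0.400 1.013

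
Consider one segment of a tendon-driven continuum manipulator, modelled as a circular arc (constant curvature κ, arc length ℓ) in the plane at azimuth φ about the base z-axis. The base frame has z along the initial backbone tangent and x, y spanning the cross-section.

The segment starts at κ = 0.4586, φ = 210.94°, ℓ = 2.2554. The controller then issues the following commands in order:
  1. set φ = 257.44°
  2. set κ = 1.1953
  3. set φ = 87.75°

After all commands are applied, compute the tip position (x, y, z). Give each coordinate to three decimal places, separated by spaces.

initial: κ=0.4586, φ=210.94°, ℓ=2.2554
cmd 1: set φ=257.44° → (κ,φ,ℓ)=(0.4586,257.44°,2.2554) → tip=(-0.2318,-1.0405,1.8742)
cmd 2: set κ=1.1953 → (κ,φ,ℓ)=(1.1953,257.44°,2.2554) → tip=(-0.3461,-1.5534,0.3607)
cmd 3: set φ=87.75° → (κ,φ,ℓ)=(1.1953,87.75°,2.2554) → tip=(0.0625,1.5903,0.3607)

0.062 1.590 0.361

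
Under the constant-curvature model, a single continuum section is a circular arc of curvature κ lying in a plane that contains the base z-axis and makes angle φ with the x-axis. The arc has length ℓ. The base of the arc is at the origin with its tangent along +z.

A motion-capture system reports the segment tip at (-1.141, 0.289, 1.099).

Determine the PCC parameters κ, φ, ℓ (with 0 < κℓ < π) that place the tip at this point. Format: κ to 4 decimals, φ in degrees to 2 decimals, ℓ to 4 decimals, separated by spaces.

ρ = √(x²+y²) = √(-1.141² + 0.289²) = 1.17703
φ = atan2(y, x) mod 360° = atan2(0.289, -1.141) = 165.7867°
|p|² = ρ² + z² = 1.17703² + 1.099² = 2.59320
κ = 2ρ / |p|² = 2×1.17703 / 2.59320 = 0.90778
θ = 2·atan2(ρ, z) = 2·atan2(1.17703, 1.099) = 1.63934 rad
ℓ = θ/κ = 1.63934/0.90778 = 1.80587

0.9078 165.79 1.8059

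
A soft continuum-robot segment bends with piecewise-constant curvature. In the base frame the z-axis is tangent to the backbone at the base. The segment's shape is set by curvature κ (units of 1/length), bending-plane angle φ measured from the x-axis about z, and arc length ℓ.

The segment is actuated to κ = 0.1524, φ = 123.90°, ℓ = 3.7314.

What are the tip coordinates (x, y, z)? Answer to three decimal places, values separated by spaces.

-0.576 0.857 3.534

θ = κ·ℓ = 0.1524 × 3.7314 = 0.56867 rad
ρ = (1 − cos θ)/κ = (1 − 0.84262)/0.1524 = 1.03267
z = sin θ / κ = 0.53851/0.1524 = 3.53352
x = ρ cos φ = 1.03267 × cos(123.90°) = -0.57597
y = ρ sin φ = 1.03267 × sin(123.90°) = 0.85713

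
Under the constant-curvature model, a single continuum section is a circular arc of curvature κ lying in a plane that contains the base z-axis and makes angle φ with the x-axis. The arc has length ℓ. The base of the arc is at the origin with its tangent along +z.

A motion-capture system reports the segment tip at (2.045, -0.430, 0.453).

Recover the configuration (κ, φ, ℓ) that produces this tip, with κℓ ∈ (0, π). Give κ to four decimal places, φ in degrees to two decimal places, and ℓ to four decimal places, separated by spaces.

0.9141 348.13 2.9697

ρ = √(x²+y²) = √(2.045² + -0.430²) = 2.08972
φ = atan2(y, x) mod 360° = atan2(-0.430, 2.045) = 348.1255°
|p|² = ρ² + z² = 2.08972² + 0.453² = 4.57213
κ = 2ρ / |p|² = 2×2.08972 / 4.57213 = 0.91411
θ = 2·atan2(ρ, z) = 2·atan2(2.08972, 0.453) = 2.71465 rad
ℓ = θ/κ = 2.71465/0.91411 = 2.96971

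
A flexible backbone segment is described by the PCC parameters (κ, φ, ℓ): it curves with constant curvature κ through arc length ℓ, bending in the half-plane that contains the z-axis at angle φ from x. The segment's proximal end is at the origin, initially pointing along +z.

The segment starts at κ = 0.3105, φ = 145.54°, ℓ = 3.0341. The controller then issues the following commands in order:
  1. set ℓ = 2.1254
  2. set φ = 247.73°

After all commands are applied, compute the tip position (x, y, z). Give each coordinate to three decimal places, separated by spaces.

-0.256 -0.626 1.974

initial: κ=0.3105, φ=145.54°, ℓ=3.0341
cmd 1: set ℓ=2.1254 → (κ,φ,ℓ)=(0.3105,145.54°,2.1254) → tip=(-0.5576,0.3826,1.9745)
cmd 2: set φ=247.73° → (κ,φ,ℓ)=(0.3105,247.73°,2.1254) → tip=(-0.2563,-0.6258,1.9745)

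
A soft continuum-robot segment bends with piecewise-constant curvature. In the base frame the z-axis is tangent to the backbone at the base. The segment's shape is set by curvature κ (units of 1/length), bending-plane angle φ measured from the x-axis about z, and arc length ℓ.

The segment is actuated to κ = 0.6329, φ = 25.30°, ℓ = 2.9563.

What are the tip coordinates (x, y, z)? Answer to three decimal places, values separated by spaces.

1.851 0.875 1.509

θ = κ·ℓ = 0.6329 × 2.9563 = 1.87104 rad
ρ = (1 − cos θ)/κ = (1 − -0.29576)/0.6329 = 2.04733
z = sin θ / κ = 0.95526/0.6329 = 1.50934
x = ρ cos φ = 2.04733 × cos(25.30°) = 1.85096
y = ρ sin φ = 2.04733 × sin(25.30°) = 0.87494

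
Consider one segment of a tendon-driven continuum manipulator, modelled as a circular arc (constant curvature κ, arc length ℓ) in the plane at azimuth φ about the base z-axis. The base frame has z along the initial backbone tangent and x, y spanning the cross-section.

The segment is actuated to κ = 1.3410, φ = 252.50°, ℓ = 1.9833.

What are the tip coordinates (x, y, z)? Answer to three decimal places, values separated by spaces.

θ = κ·ℓ = 1.3410 × 1.9833 = 2.65961 rad
ρ = (1 − cos θ)/κ = (1 − -0.88608)/1.3410 = 1.40647
z = sin θ / κ = 0.46354/1.3410 = 0.34567
x = ρ cos φ = 1.40647 × cos(252.50°) = -0.42293
y = ρ sin φ = 1.40647 × sin(252.50°) = -1.34137

-0.423 -1.341 0.346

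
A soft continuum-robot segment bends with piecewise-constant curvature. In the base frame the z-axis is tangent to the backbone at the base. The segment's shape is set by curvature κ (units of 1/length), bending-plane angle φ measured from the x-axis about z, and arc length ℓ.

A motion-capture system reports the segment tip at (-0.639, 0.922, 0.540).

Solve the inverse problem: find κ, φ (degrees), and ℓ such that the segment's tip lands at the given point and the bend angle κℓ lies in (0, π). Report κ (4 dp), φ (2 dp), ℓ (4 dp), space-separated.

ρ = √(x²+y²) = √(-0.639² + 0.922²) = 1.12179
φ = atan2(y, x) mod 360° = atan2(0.922, -0.639) = 124.7242°
|p|² = ρ² + z² = 1.12179² + 0.540² = 1.55001
κ = 2ρ / |p|² = 2×1.12179 / 1.55001 = 1.44746
θ = 2·atan2(ρ, z) = 2·atan2(1.12179, 0.540) = 2.24432 rad
ℓ = θ/κ = 2.24432/1.44746 = 1.55052

1.4475 124.72 1.5505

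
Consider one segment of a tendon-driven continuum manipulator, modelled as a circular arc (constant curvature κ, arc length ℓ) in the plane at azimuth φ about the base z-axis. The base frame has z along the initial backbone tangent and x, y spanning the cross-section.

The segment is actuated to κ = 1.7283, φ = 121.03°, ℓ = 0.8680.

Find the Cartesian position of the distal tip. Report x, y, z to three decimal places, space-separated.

θ = κ·ℓ = 1.7283 × 0.8680 = 1.50016 rad
ρ = (1 − cos θ)/κ = (1 − 0.07057)/1.7283 = 0.53777
z = sin θ / κ = 0.99751/1.7283 = 0.57716
x = ρ cos φ = 0.53777 × cos(121.03°) = -0.27721
y = ρ sin φ = 0.53777 × sin(121.03°) = 0.46081

-0.277 0.461 0.577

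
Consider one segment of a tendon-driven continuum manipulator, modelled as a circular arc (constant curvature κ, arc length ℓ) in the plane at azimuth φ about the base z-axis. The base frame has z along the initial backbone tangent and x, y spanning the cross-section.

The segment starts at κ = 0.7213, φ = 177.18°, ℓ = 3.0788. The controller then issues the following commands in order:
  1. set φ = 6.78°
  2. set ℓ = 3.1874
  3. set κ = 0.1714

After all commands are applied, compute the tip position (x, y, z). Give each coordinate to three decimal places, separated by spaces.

0.843 0.100 3.031

initial: κ=0.7213, φ=177.18°, ℓ=3.0788
cmd 1: set φ=6.78° → (κ,φ,ℓ)=(0.7213,6.78°,3.0788) → tip=(2.2098,0.2627,1.1037)
cmd 2: set ℓ=3.1874 → (κ,φ,ℓ)=(0.7213,6.78°,3.1874) → tip=(2.2930,0.2726,1.0347)
cmd 3: set κ=0.1714 → (κ,φ,ℓ)=(0.1714,6.78°,3.1874) → tip=(0.8433,0.1003,3.0312)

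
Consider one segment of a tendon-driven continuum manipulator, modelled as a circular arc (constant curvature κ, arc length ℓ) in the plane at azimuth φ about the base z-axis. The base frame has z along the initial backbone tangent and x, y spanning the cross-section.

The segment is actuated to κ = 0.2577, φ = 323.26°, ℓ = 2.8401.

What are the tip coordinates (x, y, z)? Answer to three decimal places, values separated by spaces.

θ = κ·ℓ = 0.2577 × 2.8401 = 0.73189 rad
ρ = (1 − cos θ)/κ = (1 − 0.74391)/0.2577 = 0.99375
z = sin θ / κ = 0.66828/0.2577 = 2.59325
x = ρ cos φ = 0.99375 × cos(323.26°) = 0.79635
y = ρ sin φ = 0.99375 × sin(323.26°) = -0.59445

0.796 -0.594 2.593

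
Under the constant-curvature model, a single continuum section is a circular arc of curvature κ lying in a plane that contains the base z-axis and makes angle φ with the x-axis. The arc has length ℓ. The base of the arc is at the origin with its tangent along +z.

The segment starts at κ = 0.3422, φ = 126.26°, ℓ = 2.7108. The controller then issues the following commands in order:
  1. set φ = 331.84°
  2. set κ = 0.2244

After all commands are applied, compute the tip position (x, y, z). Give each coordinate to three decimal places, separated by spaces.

0.705 -0.377 2.547

initial: κ=0.3422, φ=126.26°, ℓ=2.7108
cmd 1: set φ=331.84° → (κ,φ,ℓ)=(0.3422,331.84°,2.7108) → tip=(1.0312,-0.5520,2.3384)
cmd 2: set κ=0.2244 → (κ,φ,ℓ)=(0.2244,331.84°,2.7108) → tip=(0.7048,-0.3773,2.5467)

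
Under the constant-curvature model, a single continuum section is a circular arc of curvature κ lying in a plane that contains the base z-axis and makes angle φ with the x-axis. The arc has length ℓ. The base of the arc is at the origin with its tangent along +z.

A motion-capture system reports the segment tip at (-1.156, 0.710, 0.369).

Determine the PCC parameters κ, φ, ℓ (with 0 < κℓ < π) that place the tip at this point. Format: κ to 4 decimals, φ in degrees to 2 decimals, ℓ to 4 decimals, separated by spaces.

1.3727 148.44 1.9017

ρ = √(x²+y²) = √(-1.156² + 0.710²) = 1.35663
φ = atan2(y, x) mod 360° = atan2(0.710, -1.156) = 148.4423°
|p|² = ρ² + z² = 1.35663² + 0.369² = 1.97660
κ = 2ρ / |p|² = 2×1.35663 / 1.97660 = 1.37269
θ = 2·atan2(ρ, z) = 2·atan2(1.35663, 0.369) = 2.61045 rad
ℓ = θ/κ = 2.61045/1.37269 = 1.90170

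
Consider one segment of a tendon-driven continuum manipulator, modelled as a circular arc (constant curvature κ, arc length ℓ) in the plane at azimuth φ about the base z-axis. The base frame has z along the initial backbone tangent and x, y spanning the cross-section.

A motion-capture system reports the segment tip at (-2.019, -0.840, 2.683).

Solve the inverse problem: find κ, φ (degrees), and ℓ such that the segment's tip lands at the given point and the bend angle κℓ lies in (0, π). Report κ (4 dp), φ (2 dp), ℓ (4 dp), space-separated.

0.3651 202.59 3.7465

ρ = √(x²+y²) = √(-2.019² + -0.840²) = 2.18677
φ = atan2(y, x) mod 360° = atan2(-0.840, -2.019) = 202.5896°
|p|² = ρ² + z² = 2.18677² + 2.683² = 11.98045
κ = 2ρ / |p|² = 2×2.18677 / 11.98045 = 0.36506
θ = 2·atan2(ρ, z) = 2·atan2(2.18677, 2.683) = 1.36770 rad
ℓ = θ/κ = 1.36770/0.36506 = 3.74654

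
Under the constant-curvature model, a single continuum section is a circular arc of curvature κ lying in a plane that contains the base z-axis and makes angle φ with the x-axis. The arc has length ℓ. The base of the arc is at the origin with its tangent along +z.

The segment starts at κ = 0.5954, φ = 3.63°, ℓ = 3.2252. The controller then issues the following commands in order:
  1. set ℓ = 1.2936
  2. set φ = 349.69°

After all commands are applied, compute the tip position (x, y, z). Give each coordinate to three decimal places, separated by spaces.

initial: κ=0.5954, φ=3.63°, ℓ=3.2252
cmd 1: set ℓ=1.2936 → (κ,φ,ℓ)=(0.5954,3.63°,1.2936) → tip=(0.4731,0.0300,1.1694)
cmd 2: set φ=349.69° → (κ,φ,ℓ)=(0.5954,349.69°,1.2936) → tip=(0.4664,-0.0848,1.1694)

0.466 -0.085 1.169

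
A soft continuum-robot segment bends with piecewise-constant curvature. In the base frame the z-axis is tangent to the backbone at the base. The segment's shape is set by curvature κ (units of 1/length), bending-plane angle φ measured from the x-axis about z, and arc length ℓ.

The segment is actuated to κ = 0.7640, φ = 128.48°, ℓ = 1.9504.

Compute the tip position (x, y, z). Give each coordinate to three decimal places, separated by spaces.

θ = κ·ℓ = 0.7640 × 1.9504 = 1.49011 rad
ρ = (1 − cos θ)/κ = (1 − 0.08060)/0.7640 = 1.20340
z = sin θ / κ = 0.99675/0.7640 = 1.30464
x = ρ cos φ = 1.20340 × cos(128.48°) = -0.74880
y = ρ sin φ = 1.20340 × sin(128.48°) = 0.94205

-0.749 0.942 1.305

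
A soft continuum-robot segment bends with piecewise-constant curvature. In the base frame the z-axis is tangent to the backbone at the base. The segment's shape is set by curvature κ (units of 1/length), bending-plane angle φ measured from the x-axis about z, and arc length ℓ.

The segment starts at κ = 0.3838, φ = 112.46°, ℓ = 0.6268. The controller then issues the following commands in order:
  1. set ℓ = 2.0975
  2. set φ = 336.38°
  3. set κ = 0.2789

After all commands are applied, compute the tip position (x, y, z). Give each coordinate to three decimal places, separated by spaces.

0.546 -0.239 1.980

initial: κ=0.3838, φ=112.46°, ℓ=0.6268
cmd 1: set ℓ=2.0975 → (κ,φ,ℓ)=(0.3838,112.46°,2.0975) → tip=(-0.3055,0.7390,1.8782)
cmd 2: set φ=336.38° → (κ,φ,ℓ)=(0.3838,336.38°,2.0975) → tip=(0.7327,-0.3204,1.8782)
cmd 3: set κ=0.2789 → (κ,φ,ℓ)=(0.2789,336.38°,2.0975) → tip=(0.5463,-0.2389,1.9799)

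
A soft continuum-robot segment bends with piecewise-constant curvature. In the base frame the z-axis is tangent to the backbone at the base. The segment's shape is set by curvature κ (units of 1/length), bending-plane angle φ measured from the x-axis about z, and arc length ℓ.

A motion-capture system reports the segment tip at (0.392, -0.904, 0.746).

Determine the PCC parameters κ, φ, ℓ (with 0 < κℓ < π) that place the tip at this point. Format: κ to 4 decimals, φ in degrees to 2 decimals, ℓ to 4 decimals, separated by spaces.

1.2902 293.44 1.4304

ρ = √(x²+y²) = √(0.392² + -0.904²) = 0.98533
φ = atan2(y, x) mod 360° = atan2(-0.904, 0.392) = 293.4429°
|p|² = ρ² + z² = 0.98533² + 0.746² = 1.52740
κ = 2ρ / |p|² = 2×0.98533 / 1.52740 = 1.29021
θ = 2·atan2(ρ, z) = 2·atan2(0.98533, 0.746) = 1.84553 rad
ℓ = θ/κ = 1.84553/1.29021 = 1.43041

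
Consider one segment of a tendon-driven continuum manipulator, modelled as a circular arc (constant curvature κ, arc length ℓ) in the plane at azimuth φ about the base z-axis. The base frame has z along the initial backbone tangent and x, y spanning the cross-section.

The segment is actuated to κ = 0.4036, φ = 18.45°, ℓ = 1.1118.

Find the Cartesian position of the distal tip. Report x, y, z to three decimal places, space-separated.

θ = κ·ℓ = 0.4036 × 1.1118 = 0.44872 rad
ρ = (1 − cos θ)/κ = (1 − 0.90100)/0.4036 = 0.24529
z = sin θ / κ = 0.43381/0.4036 = 1.07486
x = ρ cos φ = 0.24529 × cos(18.45°) = 0.23268
y = ρ sin φ = 0.24529 × sin(18.45°) = 0.07763

0.233 0.078 1.075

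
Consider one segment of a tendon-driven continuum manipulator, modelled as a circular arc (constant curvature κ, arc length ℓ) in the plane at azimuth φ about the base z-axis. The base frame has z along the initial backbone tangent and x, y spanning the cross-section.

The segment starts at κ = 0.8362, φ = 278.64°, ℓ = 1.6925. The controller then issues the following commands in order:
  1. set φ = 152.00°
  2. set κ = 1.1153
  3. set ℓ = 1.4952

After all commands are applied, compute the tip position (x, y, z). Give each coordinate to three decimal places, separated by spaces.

-0.868 0.462 0.892

initial: κ=0.8362, φ=278.64°, ℓ=1.6925
cmd 1: set φ=152.00° → (κ,φ,ℓ)=(0.8362,152.00°,1.6925) → tip=(-0.8923,0.4745,1.1815)
cmd 2: set κ=1.1153 → (κ,φ,ℓ)=(1.1153,152.00°,1.6925) → tip=(-1.0383,0.5521,0.8520)
cmd 3: set ℓ=1.4952 → (κ,φ,ℓ)=(1.1153,152.00°,1.4952) → tip=(-0.8682,0.4616,0.8924)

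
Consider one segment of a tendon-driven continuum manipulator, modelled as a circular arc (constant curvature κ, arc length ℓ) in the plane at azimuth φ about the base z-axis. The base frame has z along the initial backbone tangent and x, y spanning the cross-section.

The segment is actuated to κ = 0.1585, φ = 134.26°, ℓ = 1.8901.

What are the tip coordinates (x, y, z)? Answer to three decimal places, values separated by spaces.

θ = κ·ℓ = 0.1585 × 1.8901 = 0.29958 rad
ρ = (1 − cos θ)/κ = (1 − 0.95546)/0.1585 = 0.28101
z = sin θ / κ = 0.29512/0.1585 = 1.86195
x = ρ cos φ = 0.28101 × cos(134.26°) = -0.19612
y = ρ sin φ = 0.28101 × sin(134.26°) = 0.20125

-0.196 0.201 1.862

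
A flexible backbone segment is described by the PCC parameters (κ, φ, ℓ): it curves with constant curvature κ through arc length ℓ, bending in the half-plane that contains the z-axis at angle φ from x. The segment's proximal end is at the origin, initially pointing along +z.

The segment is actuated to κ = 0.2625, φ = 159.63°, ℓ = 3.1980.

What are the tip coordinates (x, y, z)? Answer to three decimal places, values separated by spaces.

θ = κ·ℓ = 0.2625 × 3.1980 = 0.83947 rad
ρ = (1 − cos θ)/κ = (1 − 0.66785)/0.2625 = 1.26532
z = sin θ / κ = 0.74429/0.2625 = 2.83540
x = ρ cos φ = 1.26532 × cos(159.63°) = -1.18619
y = ρ sin φ = 1.26532 × sin(159.63°) = 0.44043

-1.186 0.440 2.835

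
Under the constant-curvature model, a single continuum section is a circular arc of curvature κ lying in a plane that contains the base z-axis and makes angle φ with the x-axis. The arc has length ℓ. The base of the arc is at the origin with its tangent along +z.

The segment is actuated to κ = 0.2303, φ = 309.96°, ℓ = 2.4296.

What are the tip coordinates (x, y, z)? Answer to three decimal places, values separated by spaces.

θ = κ·ℓ = 0.2303 × 2.4296 = 0.55954 rad
ρ = (1 − cos θ)/κ = (1 − 0.84750)/0.2303 = 0.66218
z = sin θ / κ = 0.53079/0.2303 = 2.30479
x = ρ cos φ = 0.66218 × cos(309.96°) = 0.42528
y = ρ sin φ = 0.66218 × sin(309.96°) = -0.50755

0.425 -0.508 2.305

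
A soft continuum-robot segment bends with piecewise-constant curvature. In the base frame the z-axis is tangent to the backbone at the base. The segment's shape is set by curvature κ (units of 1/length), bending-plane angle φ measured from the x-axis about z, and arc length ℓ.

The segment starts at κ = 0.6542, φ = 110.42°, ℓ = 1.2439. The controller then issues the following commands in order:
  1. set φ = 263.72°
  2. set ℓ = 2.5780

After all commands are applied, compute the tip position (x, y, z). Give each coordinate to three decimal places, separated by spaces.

initial: κ=0.6542, φ=110.42°, ℓ=1.2439
cmd 1: set φ=263.72° → (κ,φ,ℓ)=(0.6542,263.72°,1.2439) → tip=(-0.0524,-0.4759,1.1111)
cmd 2: set ℓ=2.5780 → (κ,φ,ℓ)=(0.6542,263.72°,2.5780) → tip=(-0.1865,-1.6949,1.5184)

-0.187 -1.695 1.518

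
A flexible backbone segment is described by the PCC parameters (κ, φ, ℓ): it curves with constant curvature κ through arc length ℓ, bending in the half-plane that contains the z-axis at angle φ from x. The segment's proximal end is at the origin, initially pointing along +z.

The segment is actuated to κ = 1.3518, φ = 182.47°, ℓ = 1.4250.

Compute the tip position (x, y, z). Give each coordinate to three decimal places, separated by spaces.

θ = κ·ℓ = 1.3518 × 1.4250 = 1.92631 rad
ρ = (1 − cos θ)/κ = (1 − -0.34808)/1.3518 = 0.99725
z = sin θ / κ = 0.93747/1.3518 = 0.69349
x = ρ cos φ = 0.99725 × cos(182.47°) = -0.99632
y = ρ sin φ = 0.99725 × sin(182.47°) = -0.04298

-0.996 -0.043 0.693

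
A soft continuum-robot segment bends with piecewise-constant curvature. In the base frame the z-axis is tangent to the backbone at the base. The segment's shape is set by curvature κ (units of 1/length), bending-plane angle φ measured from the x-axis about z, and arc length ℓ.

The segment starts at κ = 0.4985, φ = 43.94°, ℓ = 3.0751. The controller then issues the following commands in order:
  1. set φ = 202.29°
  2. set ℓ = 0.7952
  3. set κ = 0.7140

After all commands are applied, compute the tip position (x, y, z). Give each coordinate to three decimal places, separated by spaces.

-0.203 -0.083 0.753

initial: κ=0.4985, φ=43.94°, ℓ=3.0751
cmd 1: set φ=202.29° → (κ,φ,ℓ)=(0.4985,202.29°,3.0751) → tip=(-1.7859,-0.7321,2.0046)
cmd 2: set ℓ=0.7952 → (κ,φ,ℓ)=(0.4985,202.29°,0.7952) → tip=(-0.1439,-0.0590,0.7745)
cmd 3: set κ=0.7140 → (κ,φ,ℓ)=(0.7140,202.29°,0.7952) → tip=(-0.2033,-0.0833,0.7532)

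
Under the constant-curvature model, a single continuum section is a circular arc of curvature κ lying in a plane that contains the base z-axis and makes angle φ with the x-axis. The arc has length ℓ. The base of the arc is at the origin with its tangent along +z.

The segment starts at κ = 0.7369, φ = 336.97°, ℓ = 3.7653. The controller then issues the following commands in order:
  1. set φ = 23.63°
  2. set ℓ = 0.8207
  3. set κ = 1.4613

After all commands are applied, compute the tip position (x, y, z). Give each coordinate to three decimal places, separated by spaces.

initial: κ=0.7369, φ=336.97°, ℓ=3.7653
cmd 1: set φ=23.63° → (κ,φ,ℓ)=(0.7369,23.63°,3.7653) → tip=(2.4037,1.0517,0.4869)
cmd 2: set ℓ=0.8207 → (κ,φ,ℓ)=(0.7369,23.63°,0.8207) → tip=(0.2205,0.0965,0.7716)
cmd 3: set κ=1.4613 → (κ,φ,ℓ)=(1.4613,23.63°,0.8207) → tip=(0.3994,0.1747,0.6376)

0.399 0.175 0.638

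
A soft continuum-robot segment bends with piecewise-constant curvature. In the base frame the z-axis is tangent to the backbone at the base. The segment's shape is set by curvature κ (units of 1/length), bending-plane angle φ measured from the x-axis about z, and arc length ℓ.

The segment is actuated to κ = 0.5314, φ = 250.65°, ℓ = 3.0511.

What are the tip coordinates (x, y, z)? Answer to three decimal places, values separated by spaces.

-0.655 -1.865 1.879

θ = κ·ℓ = 0.5314 × 3.0511 = 1.62135 rad
ρ = (1 − cos θ)/κ = (1 − -0.05054)/0.5314 = 1.97692
z = sin θ / κ = 0.99872/0.5314 = 1.87942
x = ρ cos φ = 1.97692 × cos(250.65°) = -0.65503
y = ρ sin φ = 1.97692 × sin(250.65°) = -1.86525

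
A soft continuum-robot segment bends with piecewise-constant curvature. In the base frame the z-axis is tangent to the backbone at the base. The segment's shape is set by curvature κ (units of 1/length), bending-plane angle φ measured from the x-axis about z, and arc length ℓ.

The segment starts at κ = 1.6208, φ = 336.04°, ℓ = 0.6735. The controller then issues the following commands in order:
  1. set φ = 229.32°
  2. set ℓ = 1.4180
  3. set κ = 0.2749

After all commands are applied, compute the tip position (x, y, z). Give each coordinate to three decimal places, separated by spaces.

-0.178 -0.207 1.382

initial: κ=1.6208, φ=336.04°, ℓ=0.6735
cmd 1: set φ=229.32° → (κ,φ,ℓ)=(1.6208,229.32°,0.6735) → tip=(-0.2167,-0.2522,0.5475)
cmd 2: set ℓ=1.4180 → (κ,φ,ℓ)=(1.6208,229.32°,1.4180) → tip=(-0.6696,-0.7790,0.4608)
cmd 3: set κ=0.2749 → (κ,φ,ℓ)=(0.2749,229.32°,1.4180) → tip=(-0.1779,-0.2070,1.3824)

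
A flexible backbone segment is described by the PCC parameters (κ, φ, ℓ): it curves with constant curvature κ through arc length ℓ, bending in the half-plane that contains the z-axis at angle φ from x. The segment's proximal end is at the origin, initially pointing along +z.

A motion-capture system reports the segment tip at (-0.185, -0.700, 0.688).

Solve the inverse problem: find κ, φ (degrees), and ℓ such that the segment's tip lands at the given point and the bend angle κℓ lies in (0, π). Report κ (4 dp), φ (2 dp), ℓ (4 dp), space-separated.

1.4516 255.20 1.1173

ρ = √(x²+y²) = √(-0.185² + -0.700²) = 0.72403
φ = atan2(y, x) mod 360° = atan2(-0.700, -0.185) = 255.1960°
|p|² = ρ² + z² = 0.72403² + 0.688² = 0.99757
κ = 2ρ / |p|² = 2×0.72403 / 0.99757 = 1.45160
θ = 2·atan2(ρ, z) = 2·atan2(0.72403, 0.688) = 1.62182 rad
ℓ = θ/κ = 1.62182/1.45160 = 1.11727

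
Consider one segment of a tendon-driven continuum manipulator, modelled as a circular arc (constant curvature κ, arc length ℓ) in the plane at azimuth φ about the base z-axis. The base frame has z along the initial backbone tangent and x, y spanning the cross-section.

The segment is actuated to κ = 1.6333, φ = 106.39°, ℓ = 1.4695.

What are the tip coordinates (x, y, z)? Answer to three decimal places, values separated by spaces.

-0.300 1.021 0.413

θ = κ·ℓ = 1.6333 × 1.4695 = 2.40013 rad
ρ = (1 − cos θ)/κ = (1 − -0.73748)/1.6333 = 1.06379
z = sin θ / κ = 0.67536/1.6333 = 0.41350
x = ρ cos φ = 1.06379 × cos(106.39°) = -0.30017
y = ρ sin φ = 1.06379 × sin(106.39°) = 1.02056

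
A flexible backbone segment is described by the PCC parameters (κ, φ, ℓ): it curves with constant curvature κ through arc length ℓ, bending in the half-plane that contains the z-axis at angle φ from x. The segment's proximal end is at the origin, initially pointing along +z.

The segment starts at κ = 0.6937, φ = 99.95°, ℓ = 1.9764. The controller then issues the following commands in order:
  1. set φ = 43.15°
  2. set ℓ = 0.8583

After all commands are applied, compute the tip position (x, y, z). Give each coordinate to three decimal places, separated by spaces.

0.181 0.170 0.808

initial: κ=0.6937, φ=99.95°, ℓ=1.9764
cmd 1: set φ=43.15° → (κ,φ,ℓ)=(0.6937,43.15°,1.9764) → tip=(0.8430,0.7902,1.4129)
cmd 2: set ℓ=0.8583 → (κ,φ,ℓ)=(0.6937,43.15°,0.8583) → tip=(0.1810,0.1696,0.8085)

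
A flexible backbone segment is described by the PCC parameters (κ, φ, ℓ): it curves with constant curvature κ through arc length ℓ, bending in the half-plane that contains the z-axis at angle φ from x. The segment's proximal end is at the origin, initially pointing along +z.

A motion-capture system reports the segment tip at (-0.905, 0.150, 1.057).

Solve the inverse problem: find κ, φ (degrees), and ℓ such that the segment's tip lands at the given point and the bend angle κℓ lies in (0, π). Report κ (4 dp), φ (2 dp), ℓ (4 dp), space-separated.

ρ = √(x²+y²) = √(-0.905² + 0.150²) = 0.91735
φ = atan2(y, x) mod 360° = atan2(0.150, -0.905) = 170.5890°
|p|² = ρ² + z² = 0.91735² + 1.057² = 1.95877
κ = 2ρ / |p|² = 2×0.91735 / 1.95877 = 0.93665
θ = 2·atan2(ρ, z) = 2·atan2(0.91735, 1.057) = 1.42956 rad
ℓ = θ/κ = 1.42956/0.93665 = 1.52625

0.9367 170.59 1.5262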